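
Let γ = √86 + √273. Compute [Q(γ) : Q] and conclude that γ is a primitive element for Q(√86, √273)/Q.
[Q(γ) : Q] = 4 (equivalently, Q(γ) = Q(√86, √273))

Obviously Q(γ) ⊆ Q(√86, √273), and [Q(√86, √273):Q] = 4 (since 86, 273 are distinct squarefree integers > 1 with 23478 not a perfect square). To show equality we compute the minimal polynomial of γ. From γ = √86 + √273: γ^2 = 86 + 2√(23478) + 273 = 359 + 2√(23478), so γ^2 - 359 = 2√(23478); squaring, (γ^2 - 359)^2 = 4·23478, i.e. γ^4 - 718γ^2 + 128881 - 93912 = 0, i.e. γ^4 - 718γ^2 + 34969 = 0. So γ is a root of x^4 - 718x^2 + 34969. This polynomial is irreducible over Q: it has no rational root (each ±√86 ± √273 is irrational), and any factorization into two quadratics over Q would force √(23478) ∈ Q (pairing opposite roots) or √86, √273 ∈ Q (other pairings), all impossible. Hence [Q(γ):Q] = 4 = [Q(√86, √273):Q], so Q(γ) = Q(√86, √273).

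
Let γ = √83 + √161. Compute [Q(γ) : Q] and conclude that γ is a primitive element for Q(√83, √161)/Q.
[Q(γ) : Q] = 4 (equivalently, Q(γ) = Q(√83, √161))

Obviously Q(γ) ⊆ Q(√83, √161), and [Q(√83, √161):Q] = 4 (since 83, 161 are distinct squarefree integers > 1 with 13363 not a perfect square). To show equality we compute the minimal polynomial of γ. From γ = √83 + √161: γ^2 = 83 + 2√(13363) + 161 = 244 + 2√(13363), so γ^2 - 244 = 2√(13363); squaring, (γ^2 - 244)^2 = 4·13363, i.e. γ^4 - 488γ^2 + 59536 - 53452 = 0, i.e. γ^4 - 488γ^2 + 6084 = 0. So γ is a root of x^4 - 488x^2 + 6084. This polynomial is irreducible over Q: it has no rational root (each ±√83 ± √161 is irrational), and any factorization into two quadratics over Q would force √(13363) ∈ Q (pairing opposite roots) or √83, √161 ∈ Q (other pairings), all impossible. Hence [Q(γ):Q] = 4 = [Q(√83, √161):Q], so Q(γ) = Q(√83, √161).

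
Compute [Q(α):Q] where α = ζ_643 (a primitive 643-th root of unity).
[Q(α):Q] = 642

The minimal polynomial of ζ_643 over Q is the 643-th cyclotomic polynomial Φ_643(x), which is irreducible over Q and has degree φ(643) = 642. Hence [Q(α):Q] = φ(643) = 642.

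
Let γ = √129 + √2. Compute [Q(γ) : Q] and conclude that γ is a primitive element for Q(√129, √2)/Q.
[Q(γ) : Q] = 4 (equivalently, Q(γ) = Q(√129, √2))

Obviously Q(γ) ⊆ Q(√129, √2), and [Q(√129, √2):Q] = 4 (since 129, 2 are distinct squarefree integers > 1 with 258 not a perfect square). To show equality we compute the minimal polynomial of γ. From γ = √129 + √2: γ^2 = 129 + 2√(258) + 2 = 131 + 2√(258), so γ^2 - 131 = 2√(258); squaring, (γ^2 - 131)^2 = 4·258, i.e. γ^4 - 262γ^2 + 17161 - 1032 = 0, i.e. γ^4 - 262γ^2 + 16129 = 0. So γ is a root of x^4 - 262x^2 + 16129. This polynomial is irreducible over Q: it has no rational root (each ±√129 ± √2 is irrational), and any factorization into two quadratics over Q would force √(258) ∈ Q (pairing opposite roots) or √129, √2 ∈ Q (other pairings), all impossible. Hence [Q(γ):Q] = 4 = [Q(√129, √2):Q], so Q(γ) = Q(√129, √2).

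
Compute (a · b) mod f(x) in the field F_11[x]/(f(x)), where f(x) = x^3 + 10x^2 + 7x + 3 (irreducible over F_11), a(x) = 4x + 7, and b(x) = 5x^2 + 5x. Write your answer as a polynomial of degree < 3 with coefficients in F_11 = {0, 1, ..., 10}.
a · b ≡ 9x^2 + 5x + 6 (mod f(x))

Multiply in F_11[x]: a(x)·b(x) = (4x + 7)·(5x^2 + 5x) = 9x^3 + 2x. This has degree ≥ 3, so divide by f(x) over F_11: 9x^3 + 2x = (9)·(x^3 + 10x^2 + 7x + 3) + (9x^2 + 5x + 6). Hence a·b ≡ 9x^2 + 5x + 6 (mod f). (F_11[x]/(f) is a field with 11^3 = 1331 elements since f is irreducible of degree 3.)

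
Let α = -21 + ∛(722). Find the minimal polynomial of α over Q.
m_α(x) = x^3 + 63x^2 + 1323x + 8539

Set β = α + 21 = ∛(722), so β^3 = 722. Then (α + 21)^3 - 722 = 0, i.e. α is a root of g(x) = (x + 21)^3 - 722 = x^3 + 63x^2 + 1323x + 8539. Since g(x) = h(x + 21) where h(x) = x^3 - 722, and h is irreducible over Q (because 722 is not a perfect cube, so h has no rational root, and a monic cubic with no rational root is irreducible), g is also irreducible (irreducibility is preserved under the substitution x → x + 21). Hence m_α(x) = x^3 + 63x^2 + 1323x + 8539.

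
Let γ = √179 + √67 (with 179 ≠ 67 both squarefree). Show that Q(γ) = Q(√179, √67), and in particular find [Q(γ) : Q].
[Q(γ) : Q] = 4 (equivalently, Q(γ) = Q(√179, √67))

Obviously Q(γ) ⊆ Q(√179, √67), and [Q(√179, √67):Q] = 4 (since 179, 67 are distinct squarefree integers > 1 with 11993 not a perfect square). To show equality we compute the minimal polynomial of γ. From γ = √179 + √67: γ^2 = 179 + 2√(11993) + 67 = 246 + 2√(11993), so γ^2 - 246 = 2√(11993); squaring, (γ^2 - 246)^2 = 4·11993, i.e. γ^4 - 492γ^2 + 60516 - 47972 = 0, i.e. γ^4 - 492γ^2 + 12544 = 0. So γ is a root of x^4 - 492x^2 + 12544. This polynomial is irreducible over Q: it has no rational root (each ±√179 ± √67 is irrational), and any factorization into two quadratics over Q would force √(11993) ∈ Q (pairing opposite roots) or √179, √67 ∈ Q (other pairings), all impossible. Hence [Q(γ):Q] = 4 = [Q(√179, √67):Q], so Q(γ) = Q(√179, √67).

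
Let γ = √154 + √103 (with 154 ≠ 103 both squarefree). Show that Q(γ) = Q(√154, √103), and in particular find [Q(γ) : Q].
[Q(γ) : Q] = 4 (equivalently, Q(γ) = Q(√154, √103))

Obviously Q(γ) ⊆ Q(√154, √103), and [Q(√154, √103):Q] = 4 (since 154, 103 are distinct squarefree integers > 1 with 15862 not a perfect square). To show equality we compute the minimal polynomial of γ. From γ = √154 + √103: γ^2 = 154 + 2√(15862) + 103 = 257 + 2√(15862), so γ^2 - 257 = 2√(15862); squaring, (γ^2 - 257)^2 = 4·15862, i.e. γ^4 - 514γ^2 + 66049 - 63448 = 0, i.e. γ^4 - 514γ^2 + 2601 = 0. So γ is a root of x^4 - 514x^2 + 2601. This polynomial is irreducible over Q: it has no rational root (each ±√154 ± √103 is irrational), and any factorization into two quadratics over Q would force √(15862) ∈ Q (pairing opposite roots) or √154, √103 ∈ Q (other pairings), all impossible. Hence [Q(γ):Q] = 4 = [Q(√154, √103):Q], so Q(γ) = Q(√154, √103).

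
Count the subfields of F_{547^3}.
F_{547^3} has 2 subfields

The subfields of F_{p^n} are exactly the fields F_{p^d} for d | n (each is the fixed field of the unique index-d subgroup of Gal(F_{p^n}/F_p) ≅ Z/nZ). The divisors of n = 3 are {1, 3}, giving 2 subfields: F_{547^1}, F_{547^3}.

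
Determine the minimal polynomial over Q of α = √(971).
m_α(x) = x^2 - 971

α satisfies α^2 - 971 = 0, so x^2 - 971 annihilates α. Since d = 971 is squarefree and ≠ 1, it is not a perfect square in Q, so x^2 - 971 has no rational root and is therefore irreducible over Q (a degree-2 polynomial over a field is irreducible iff it has no root). Hence m_α(x) = x^2 - 971.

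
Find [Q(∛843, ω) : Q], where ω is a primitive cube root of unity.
[Q(∛843, ω) : Q] = 6

[Q(∛843):Q] = 3 (min poly x^3 - 843, irreducible since 843 is not a perfect cube). [Q(ω):Q] = 2 (min poly x^2 + x + 1). Since Q(∛843) ⊂ R and ω ∉ R, we have ω ∉ Q(∛843), so x^2 + x + 1 remains irreducible over Q(∛843) and [Q(∛843, ω) : Q(∛843)] = 2. By the tower law, [Q(∛843, ω) : Q] = 3 · 2 = 6. (In fact Q(∛843, ω) is the splitting field of x^3 - 843 over Q.)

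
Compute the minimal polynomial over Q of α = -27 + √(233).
m_α(x) = x^2 + 54x + 496

From α + 27 = √(233), squaring gives (α + 27)^2 = 233, i.e. α^2 + 54α + 729 = 233, so α^2 + 54α + 496 = 0. The discriminant of x^2 + 54x + 496 is (54)^2 - 4·(496) = 2916 - 1984 = 932, and 4·(233) is not a perfect square in Q since 233 is squarefree and ≠ 1. Hence x^2 + 54x + 496 is irreducible over Q and is the minimal polynomial of α.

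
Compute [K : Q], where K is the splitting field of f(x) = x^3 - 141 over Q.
[K : Q] = 6

The roots of x^3 - 141 are ∛141, ω∛141, ω^2∛141 where ω = e^(2πi/3) is a primitive cube root of unity, so K = Q(∛141, ω). Now [Q(∛141):Q] = 3 (since 141 is not a perfect cube, x^3 - 141 is irreducible) and [Q(ω):Q] = 2. Both 2 and 3 divide [K:Q], and [K:Q] ≤ 3·2 = 6, so [K:Q] = 6. (Equivalently: Q(∛141) ⊂ R but ω ∉ R, so [K : Q(∛141)] = 2.)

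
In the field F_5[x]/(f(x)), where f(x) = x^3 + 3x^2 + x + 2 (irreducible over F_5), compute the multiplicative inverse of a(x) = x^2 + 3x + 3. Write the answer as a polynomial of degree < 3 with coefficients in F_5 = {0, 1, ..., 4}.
a(x)^(-1) ≡ x^2 + 4x + 3 (mod f(x))

Since f is irreducible over F_5, F_5[x]/(f) is a field and a(x) ≠ 0 has an inverse. Apply the extended Euclidean algorithm to f(x) and a(x) in F_5[x]: f(x) = (x)·a(x) + (3x + 2);  a(x) = (2x + 3)·(3x + 2) + (2). The last nonzero remainder is the constant 2 = gcd(f, a) in F_5. Back-substituting through the division chain expresses 2 = s(x)·a(x) + t(x)·f(x) with s(x) ≡ 2x^2 + 3x + 1 (mod f), so (2x^2 + 3x + 1)·a(x) ≡ 2 (mod f). Multiplying by 2^(-1) ≡ 3 in F_5 gives a(x)^(-1) ≡ 3·(2x^2 + 3x + 1) ≡ x^2 + 4x + 3 (mod f). Check: (x^2 + 3x + 3)·(x^2 + 4x + 3) = x^4 + 2x^3 + 3x^2 + x + 4 ≡ 1 (mod x^3 + 3x^2 + x + 2).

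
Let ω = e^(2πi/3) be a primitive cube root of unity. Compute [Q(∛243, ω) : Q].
[Q(∛243, ω) : Q] = 6

[Q(∛243):Q] = 3 (min poly x^3 - 243, irreducible since 243 is not a perfect cube). [Q(ω):Q] = 2 (min poly x^2 + x + 1). Since Q(∛243) ⊂ R and ω ∉ R, we have ω ∉ Q(∛243), so x^2 + x + 1 remains irreducible over Q(∛243) and [Q(∛243, ω) : Q(∛243)] = 2. By the tower law, [Q(∛243, ω) : Q] = 3 · 2 = 6. (In fact Q(∛243, ω) is the splitting field of x^3 - 243 over Q.)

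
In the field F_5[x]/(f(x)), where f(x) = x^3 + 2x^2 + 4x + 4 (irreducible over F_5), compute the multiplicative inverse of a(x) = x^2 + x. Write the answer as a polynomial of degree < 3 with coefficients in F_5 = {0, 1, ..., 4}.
a(x)^(-1) ≡ 2x^2 + 3x + 2 (mod f(x))

Since f is irreducible over F_5, F_5[x]/(f) is a field and a(x) ≠ 0 has an inverse. Apply the extended Euclidean algorithm to f(x) and a(x) in F_5[x]: f(x) = (x + 1)·a(x) + (3x + 4);  a(x) = (2x + 1)·(3x + 4) + (1). The last nonzero remainder is the constant 1 = gcd(f, a) in F_5. Back-substituting through the division chain expresses 1 = s(x)·a(x) + t(x)·f(x) with s(x) ≡ 2x^2 + 3x + 2 (mod f), so a(x)^(-1) ≡ s(x) = 2x^2 + 3x + 2 (mod f). Check: (x^2 + x)·(2x^2 + 3x + 2) = 2x^4 + 2x ≡ 1 (mod x^3 + 2x^2 + 4x + 4).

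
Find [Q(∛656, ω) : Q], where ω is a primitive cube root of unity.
[Q(∛656, ω) : Q] = 6

[Q(∛656):Q] = 3 (min poly x^3 - 656, irreducible since 656 is not a perfect cube). [Q(ω):Q] = 2 (min poly x^2 + x + 1). Since Q(∛656) ⊂ R and ω ∉ R, we have ω ∉ Q(∛656), so x^2 + x + 1 remains irreducible over Q(∛656) and [Q(∛656, ω) : Q(∛656)] = 2. By the tower law, [Q(∛656, ω) : Q] = 3 · 2 = 6. (In fact Q(∛656, ω) is the splitting field of x^3 - 656 over Q.)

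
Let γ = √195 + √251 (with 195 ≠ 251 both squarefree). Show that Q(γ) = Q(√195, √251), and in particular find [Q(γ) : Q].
[Q(γ) : Q] = 4 (equivalently, Q(γ) = Q(√195, √251))

Obviously Q(γ) ⊆ Q(√195, √251), and [Q(√195, √251):Q] = 4 (since 195, 251 are distinct squarefree integers > 1 with 48945 not a perfect square). To show equality we compute the minimal polynomial of γ. From γ = √195 + √251: γ^2 = 195 + 2√(48945) + 251 = 446 + 2√(48945), so γ^2 - 446 = 2√(48945); squaring, (γ^2 - 446)^2 = 4·48945, i.e. γ^4 - 892γ^2 + 198916 - 195780 = 0, i.e. γ^4 - 892γ^2 + 3136 = 0. So γ is a root of x^4 - 892x^2 + 3136. This polynomial is irreducible over Q: it has no rational root (each ±√195 ± √251 is irrational), and any factorization into two quadratics over Q would force √(48945) ∈ Q (pairing opposite roots) or √195, √251 ∈ Q (other pairings), all impossible. Hence [Q(γ):Q] = 4 = [Q(√195, √251):Q], so Q(γ) = Q(√195, √251).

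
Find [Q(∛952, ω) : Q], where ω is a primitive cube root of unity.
[Q(∛952, ω) : Q] = 6

[Q(∛952):Q] = 3 (min poly x^3 - 952, irreducible since 952 is not a perfect cube). [Q(ω):Q] = 2 (min poly x^2 + x + 1). Since Q(∛952) ⊂ R and ω ∉ R, we have ω ∉ Q(∛952), so x^2 + x + 1 remains irreducible over Q(∛952) and [Q(∛952, ω) : Q(∛952)] = 2. By the tower law, [Q(∛952, ω) : Q] = 3 · 2 = 6. (In fact Q(∛952, ω) is the splitting field of x^3 - 952 over Q.)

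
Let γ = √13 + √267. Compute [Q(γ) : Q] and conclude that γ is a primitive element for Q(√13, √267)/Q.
[Q(γ) : Q] = 4 (equivalently, Q(γ) = Q(√13, √267))

Obviously Q(γ) ⊆ Q(√13, √267), and [Q(√13, √267):Q] = 4 (since 13, 267 are distinct squarefree integers > 1 with 3471 not a perfect square). To show equality we compute the minimal polynomial of γ. From γ = √13 + √267: γ^2 = 13 + 2√(3471) + 267 = 280 + 2√(3471), so γ^2 - 280 = 2√(3471); squaring, (γ^2 - 280)^2 = 4·3471, i.e. γ^4 - 560γ^2 + 78400 - 13884 = 0, i.e. γ^4 - 560γ^2 + 64516 = 0. So γ is a root of x^4 - 560x^2 + 64516. This polynomial is irreducible over Q: it has no rational root (each ±√13 ± √267 is irrational), and any factorization into two quadratics over Q would force √(3471) ∈ Q (pairing opposite roots) or √13, √267 ∈ Q (other pairings), all impossible. Hence [Q(γ):Q] = 4 = [Q(√13, √267):Q], so Q(γ) = Q(√13, √267).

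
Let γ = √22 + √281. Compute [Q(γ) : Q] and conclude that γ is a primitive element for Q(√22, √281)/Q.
[Q(γ) : Q] = 4 (equivalently, Q(γ) = Q(√22, √281))

Obviously Q(γ) ⊆ Q(√22, √281), and [Q(√22, √281):Q] = 4 (since 22, 281 are distinct squarefree integers > 1 with 6182 not a perfect square). To show equality we compute the minimal polynomial of γ. From γ = √22 + √281: γ^2 = 22 + 2√(6182) + 281 = 303 + 2√(6182), so γ^2 - 303 = 2√(6182); squaring, (γ^2 - 303)^2 = 4·6182, i.e. γ^4 - 606γ^2 + 91809 - 24728 = 0, i.e. γ^4 - 606γ^2 + 67081 = 0. So γ is a root of x^4 - 606x^2 + 67081. This polynomial is irreducible over Q: it has no rational root (each ±√22 ± √281 is irrational), and any factorization into two quadratics over Q would force √(6182) ∈ Q (pairing opposite roots) or √22, √281 ∈ Q (other pairings), all impossible. Hence [Q(γ):Q] = 4 = [Q(√22, √281):Q], so Q(γ) = Q(√22, √281).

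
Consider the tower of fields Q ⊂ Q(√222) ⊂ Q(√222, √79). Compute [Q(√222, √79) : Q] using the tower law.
[Q(√222, √79) : Q] = 4

[Q(√222):Q] = 2 (min poly x^2 - 222, irreducible since 222 is squarefree > 1). For the top step, suppose √79 ∈ Q(√222), say √79 = c + d√222 with c, d ∈ Q. Squaring: 79 = c^2 + 222d^2 + 2cd√222. Since √222 ∉ Q this forces 2cd = 0. If d = 0 then √79 = c ∈ Q, contradicting 79 squarefree > 1. If c = 0 then 79 = 222d^2, so 222·79 = (222d)^2 is a perfect square in Q — but 222·79 = 17538 is not a perfect square (since 222 and 79 are distinct squarefree integers). Contradiction. Hence √79 ∉ Q(√222), so x^2 - 79 stays irreducible over Q(√222) and [Q(√222, √79) : Q(√222)] = 2. By the tower law, [Q(√222, √79) : Q] = 2 · 2 = 4.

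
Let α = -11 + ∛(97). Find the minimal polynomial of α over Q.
m_α(x) = x^3 + 33x^2 + 363x + 1234

Set β = α + 11 = ∛(97), so β^3 = 97. Then (α + 11)^3 - 97 = 0, i.e. α is a root of g(x) = (x + 11)^3 - 97 = x^3 + 33x^2 + 363x + 1234. Since g(x) = h(x + 11) where h(x) = x^3 - 97, and h is irreducible over Q (because 97 is not a perfect cube, so h has no rational root, and a monic cubic with no rational root is irreducible), g is also irreducible (irreducibility is preserved under the substitution x → x + 11). Hence m_α(x) = x^3 + 33x^2 + 363x + 1234.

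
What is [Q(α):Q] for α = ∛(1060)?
[Q(α):Q] = 3

The minimal polynomial of α is x^3 - 1060, irreducible over Q since 1060 is not a perfect cube (so x^3 - 1060 has no rational root). Hence [Q(α):Q] = deg(m_α) = 3.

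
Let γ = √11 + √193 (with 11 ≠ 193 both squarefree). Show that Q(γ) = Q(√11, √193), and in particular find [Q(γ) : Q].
[Q(γ) : Q] = 4 (equivalently, Q(γ) = Q(√11, √193))

Obviously Q(γ) ⊆ Q(√11, √193), and [Q(√11, √193):Q] = 4 (since 11, 193 are distinct squarefree integers > 1 with 2123 not a perfect square). To show equality we compute the minimal polynomial of γ. From γ = √11 + √193: γ^2 = 11 + 2√(2123) + 193 = 204 + 2√(2123), so γ^2 - 204 = 2√(2123); squaring, (γ^2 - 204)^2 = 4·2123, i.e. γ^4 - 408γ^2 + 41616 - 8492 = 0, i.e. γ^4 - 408γ^2 + 33124 = 0. So γ is a root of x^4 - 408x^2 + 33124. This polynomial is irreducible over Q: it has no rational root (each ±√11 ± √193 is irrational), and any factorization into two quadratics over Q would force √(2123) ∈ Q (pairing opposite roots) or √11, √193 ∈ Q (other pairings), all impossible. Hence [Q(γ):Q] = 4 = [Q(√11, √193):Q], so Q(γ) = Q(√11, √193).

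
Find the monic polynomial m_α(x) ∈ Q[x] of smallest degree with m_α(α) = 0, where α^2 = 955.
m_α(x) = x^2 - 955

α satisfies α^2 - 955 = 0, so x^2 - 955 annihilates α. Since d = 955 is squarefree and ≠ 1, it is not a perfect square in Q, so x^2 - 955 has no rational root and is therefore irreducible over Q (a degree-2 polynomial over a field is irreducible iff it has no root). Hence m_α(x) = x^2 - 955.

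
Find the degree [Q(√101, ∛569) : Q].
[Q(√101, ∛569) : Q] = 6

Let L = Q(√101, ∛569). Since Q(√101) ⊂ L and [Q(√101):Q] = 2, the tower law gives 2 | [L:Q]. Likewise Q(∛569) ⊂ L with [Q(∛569):Q] = 3 (because 569 is not a perfect cube), so 3 | [L:Q]. As gcd(2,3) = 1, [L:Q] is divisible by 6. Conversely L is generated over Q by √101 and ∛569, so [L:Q] ≤ 2·3 = 6. Therefore [Q(√101, ∛569) : Q] = 6.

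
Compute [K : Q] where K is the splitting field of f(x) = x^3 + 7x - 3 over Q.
[K : Q] = 6

By the rational root test, any rational root of the monic integer polynomial f(x) = x^3 + 7x - 3 must be an integer dividing the constant term -3, i.e. one of ±{1, 3}. Evaluating: f(1) = 5, f(-1) = -11, f(3) = 45, f(-3) = -51; none is 0, so f has no rational root and is therefore irreducible over Q (a cubic with no linear factor over a field is irreducible). For an irreducible cubic, the Galois group is A_3 or S_3 according as the discriminant disc(f) = -4a^3 - 27b^2 = -4·(7)^3 - 27·(-3)^2 = -1615 is or is not a square in Q. Here disc(f) = -1615 is not a perfect square in Q, so the Galois group of f over Q is not contained in A_3 and must be all of S_3. The splitting field has degree |S_3| = 6 over Q, so [K : Q] = 6.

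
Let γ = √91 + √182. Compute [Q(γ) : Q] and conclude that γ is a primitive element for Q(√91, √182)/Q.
[Q(γ) : Q] = 4 (equivalently, Q(γ) = Q(√91, √182))

Obviously Q(γ) ⊆ Q(√91, √182), and [Q(√91, √182):Q] = 4 (since 91, 182 are distinct squarefree integers > 1 with 16562 not a perfect square). To show equality we compute the minimal polynomial of γ. From γ = √91 + √182: γ^2 = 91 + 2√(16562) + 182 = 273 + 2√(16562), so γ^2 - 273 = 2√(16562); squaring, (γ^2 - 273)^2 = 4·16562, i.e. γ^4 - 546γ^2 + 74529 - 66248 = 0, i.e. γ^4 - 546γ^2 + 8281 = 0. So γ is a root of x^4 - 546x^2 + 8281. This polynomial is irreducible over Q: it has no rational root (each ±√91 ± √182 is irrational), and any factorization into two quadratics over Q would force √(16562) ∈ Q (pairing opposite roots) or √91, √182 ∈ Q (other pairings), all impossible. Hence [Q(γ):Q] = 4 = [Q(√91, √182):Q], so Q(γ) = Q(√91, √182).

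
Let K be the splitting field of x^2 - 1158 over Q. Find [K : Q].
[K : Q] = 2

f(x) = x^2 - 1158 factors as (x - √1158)(x + √1158). The splitting field is K = Q(√1158). Since 1158 is squarefree and > 1, it is not a perfect square, so x^2 - 1158 is irreducible over Q and [Q(√1158) : Q] = 2. Hence [K : Q] = 2.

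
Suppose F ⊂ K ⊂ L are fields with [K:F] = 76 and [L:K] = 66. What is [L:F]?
[L:F] = 5016

The tower law says that for any tower of field extensions F ⊂ K ⊂ L with finite degrees, [L:F] = [L:K] · [K:F]. Here this gives [L:F] = 66 · 76 = 5016.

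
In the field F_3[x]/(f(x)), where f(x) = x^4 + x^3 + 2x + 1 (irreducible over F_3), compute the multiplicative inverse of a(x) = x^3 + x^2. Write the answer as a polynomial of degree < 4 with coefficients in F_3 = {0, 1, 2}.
a(x)^(-1) ≡ x^3 + 2x^2 + 2x + 2 (mod f(x))

Since f is irreducible over F_3, F_3[x]/(f) is a field and a(x) ≠ 0 has an inverse. Apply the extended Euclidean algorithm to f(x) and a(x) in F_3[x]: f(x) = (x)·a(x) + (2x + 1);  a(x) = (2x^2 + x + 1)·(2x + 1) + (2). The last nonzero remainder is the constant 2 = gcd(f, a) in F_3. Back-substituting through the division chain expresses 2 = s(x)·a(x) + t(x)·f(x) with s(x) ≡ 2x^3 + x^2 + x + 1 (mod f), so (2x^3 + x^2 + x + 1)·a(x) ≡ 2 (mod f). Multiplying by 2^(-1) ≡ 2 in F_3 gives a(x)^(-1) ≡ 2·(2x^3 + x^2 + x + 1) ≡ x^3 + 2x^2 + 2x + 2 (mod f). Check: (x^3 + x^2)·(x^3 + 2x^2 + 2x + 2) = x^6 + x^4 + x^3 + 2x^2 ≡ 1 (mod x^4 + x^3 + 2x + 1).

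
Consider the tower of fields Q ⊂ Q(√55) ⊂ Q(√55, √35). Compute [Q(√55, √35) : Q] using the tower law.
[Q(√55, √35) : Q] = 4

[Q(√55):Q] = 2 (min poly x^2 - 55, irreducible since 55 is squarefree > 1). For the top step, suppose √35 ∈ Q(√55), say √35 = c + d√55 with c, d ∈ Q. Squaring: 35 = c^2 + 55d^2 + 2cd√55. Since √55 ∉ Q this forces 2cd = 0. If d = 0 then √35 = c ∈ Q, contradicting 35 squarefree > 1. If c = 0 then 35 = 55d^2, so 55·35 = (55d)^2 is a perfect square in Q — but 55·35 = 1925 is not a perfect square (since 55 and 35 are distinct squarefree integers). Contradiction. Hence √35 ∉ Q(√55), so x^2 - 35 stays irreducible over Q(√55) and [Q(√55, √35) : Q(√55)] = 2. By the tower law, [Q(√55, √35) : Q] = 2 · 2 = 4.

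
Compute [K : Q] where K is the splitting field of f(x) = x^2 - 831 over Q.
[K : Q] = 2

f(x) = x^2 - 831 factors as (x - √831)(x + √831). The splitting field is K = Q(√831). Since 831 is squarefree and > 1, it is not a perfect square, so x^2 - 831 is irreducible over Q and [Q(√831) : Q] = 2. Hence [K : Q] = 2.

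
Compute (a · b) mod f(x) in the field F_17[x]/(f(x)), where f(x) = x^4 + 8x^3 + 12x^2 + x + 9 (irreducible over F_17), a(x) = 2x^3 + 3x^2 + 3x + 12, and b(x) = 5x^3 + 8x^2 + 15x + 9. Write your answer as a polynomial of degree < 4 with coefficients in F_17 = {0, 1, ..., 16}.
a · b ≡ 3x^3 + 13x^2 + x + 14 (mod f(x))

Multiply in F_17[x]: a(x)·b(x) = (2x^3 + 3x^2 + 3x + 12)·(5x^3 + 8x^2 + 15x + 9) = 10x^6 + 14x^5 + x^4 + 11x^3 + 15x^2 + 3x + 6. This has degree ≥ 4, so divide by f(x) over F_17: 10x^6 + 14x^5 + x^4 + 11x^3 + 15x^2 + 3x + 6 = (10x^2 + 2x + 1)·(x^4 + 8x^3 + 12x^2 + x + 9) + (3x^3 + 13x^2 + x + 14). Hence a·b ≡ 3x^3 + 13x^2 + x + 14 (mod f). (F_17[x]/(f) is a field with 17^4 = 83521 elements since f is irreducible of degree 4.)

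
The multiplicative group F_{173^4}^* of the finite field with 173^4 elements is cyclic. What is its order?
|F_{173^4}^*| = 895745040

F_{173^4} has 173^4 = 895745041 elements; its multiplicative group consists of all nonzero elements, so |F_{173^4}^*| = 895745041 - 1 = 895745040. (It is cyclic since any finite subgroup of the multiplicative group of a field is cyclic.)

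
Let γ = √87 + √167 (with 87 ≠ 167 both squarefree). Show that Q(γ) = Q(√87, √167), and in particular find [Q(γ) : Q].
[Q(γ) : Q] = 4 (equivalently, Q(γ) = Q(√87, √167))

Obviously Q(γ) ⊆ Q(√87, √167), and [Q(√87, √167):Q] = 4 (since 87, 167 are distinct squarefree integers > 1 with 14529 not a perfect square). To show equality we compute the minimal polynomial of γ. From γ = √87 + √167: γ^2 = 87 + 2√(14529) + 167 = 254 + 2√(14529), so γ^2 - 254 = 2√(14529); squaring, (γ^2 - 254)^2 = 4·14529, i.e. γ^4 - 508γ^2 + 64516 - 58116 = 0, i.e. γ^4 - 508γ^2 + 6400 = 0. So γ is a root of x^4 - 508x^2 + 6400. This polynomial is irreducible over Q: it has no rational root (each ±√87 ± √167 is irrational), and any factorization into two quadratics over Q would force √(14529) ∈ Q (pairing opposite roots) or √87, √167 ∈ Q (other pairings), all impossible. Hence [Q(γ):Q] = 4 = [Q(√87, √167):Q], so Q(γ) = Q(√87, √167).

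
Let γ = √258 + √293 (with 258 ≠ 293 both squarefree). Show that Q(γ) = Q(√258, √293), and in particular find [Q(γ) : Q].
[Q(γ) : Q] = 4 (equivalently, Q(γ) = Q(√258, √293))

Obviously Q(γ) ⊆ Q(√258, √293), and [Q(√258, √293):Q] = 4 (since 258, 293 are distinct squarefree integers > 1 with 75594 not a perfect square). To show equality we compute the minimal polynomial of γ. From γ = √258 + √293: γ^2 = 258 + 2√(75594) + 293 = 551 + 2√(75594), so γ^2 - 551 = 2√(75594); squaring, (γ^2 - 551)^2 = 4·75594, i.e. γ^4 - 1102γ^2 + 303601 - 302376 = 0, i.e. γ^4 - 1102γ^2 + 1225 = 0. So γ is a root of x^4 - 1102x^2 + 1225. This polynomial is irreducible over Q: it has no rational root (each ±√258 ± √293 is irrational), and any factorization into two quadratics over Q would force √(75594) ∈ Q (pairing opposite roots) or √258, √293 ∈ Q (other pairings), all impossible. Hence [Q(γ):Q] = 4 = [Q(√258, √293):Q], so Q(γ) = Q(√258, √293).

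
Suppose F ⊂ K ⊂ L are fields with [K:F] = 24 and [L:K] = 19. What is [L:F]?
[L:F] = 456

The tower law says that for any tower of field extensions F ⊂ K ⊂ L with finite degrees, [L:F] = [L:K] · [K:F]. Here this gives [L:F] = 19 · 24 = 456.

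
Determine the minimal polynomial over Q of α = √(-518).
m_α(x) = x^2 + 518

α satisfies α^2 + 518 = 0, so x^2 + 518 annihilates α. Since d = -518 is squarefree and ≠ 1, it is not a perfect square in Q, so x^2 + 518 has no rational root and is therefore irreducible over Q (a degree-2 polynomial over a field is irreducible iff it has no root). Hence m_α(x) = x^2 + 518.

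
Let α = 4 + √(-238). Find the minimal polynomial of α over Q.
m_α(x) = x^2 - 8x + 254

From α - 4 = √(-238), squaring gives (α - 4)^2 = -238, i.e. α^2 - 8α + 16 = -238, so α^2 - 8α + 254 = 0. The discriminant of x^2 - 8x + 254 is (-8)^2 - 4·(254) = 64 - 1016 = -952, and 4·(-238) is not a perfect square in Q since -238 is squarefree and ≠ 1. Hence x^2 - 8x + 254 is irreducible over Q and is the minimal polynomial of α.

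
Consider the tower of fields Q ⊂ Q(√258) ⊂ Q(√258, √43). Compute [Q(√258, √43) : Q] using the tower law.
[Q(√258, √43) : Q] = 4

[Q(√258):Q] = 2 (min poly x^2 - 258, irreducible since 258 is squarefree > 1). For the top step, suppose √43 ∈ Q(√258), say √43 = c + d√258 with c, d ∈ Q. Squaring: 43 = c^2 + 258d^2 + 2cd√258. Since √258 ∉ Q this forces 2cd = 0. If d = 0 then √43 = c ∈ Q, contradicting 43 squarefree > 1. If c = 0 then 43 = 258d^2, so 258·43 = (258d)^2 is a perfect square in Q — but 258·43 = 11094 is not a perfect square (since 258 and 43 are distinct squarefree integers). Contradiction. Hence √43 ∉ Q(√258), so x^2 - 43 stays irreducible over Q(√258) and [Q(√258, √43) : Q(√258)] = 2. By the tower law, [Q(√258, √43) : Q] = 2 · 2 = 4.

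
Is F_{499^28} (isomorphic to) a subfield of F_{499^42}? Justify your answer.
No: F_{499^28} is not a subfield of F_{499^42}

F_{p^m} embeds in F_{p^n} iff m | n. Here 28 ∤ 42 (since 42 = 1·28 + 14 with remainder 14 ≠ 0), so F_{499^28} is not a subfield of F_{499^42}. Equivalently: if it were, the tower law would give 28 = [F_{499^28}:F_499] dividing [F_{499^42}:F_499] = 42, contradiction.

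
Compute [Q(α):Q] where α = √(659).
[Q(α):Q] = 2

[Q(α):Q] equals the degree of the minimal polynomial of α. Here α^2 = 659 and x^2 - 659 is irreducible (d = 659 is squarefree, ≠ 1, hence not a square), so deg(m_α) = 2. Thus [Q(α):Q] = 2.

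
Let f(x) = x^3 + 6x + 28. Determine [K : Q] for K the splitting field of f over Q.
[K : Q] = 6

By the rational root test, any rational root of the monic integer polynomial f(x) = x^3 + 6x + 28 must be an integer dividing the constant term 28, i.e. one of ±{1, 2, 4, 7, 14, 28}. Evaluating: f(1) = 35, f(-1) = 21, f(2) = 48, f(-2) = 8, f(4) = 116, f(-4) = -60, f(7) = 413, f(-7) = -357, f(14) = 2856, f(-14) = -2800, f(28) = 22148, f(-28) = -22092; none is 0, so f has no rational root and is therefore irreducible over Q (a cubic with no linear factor over a field is irreducible). For an irreducible cubic, the Galois group is A_3 or S_3 according as the discriminant disc(f) = -4a^3 - 27b^2 = -4·(6)^3 - 27·(28)^2 = -22032 is or is not a square in Q. Here disc(f) = -22032 is not a perfect square in Q, so the Galois group of f over Q is not contained in A_3 and must be all of S_3. The splitting field has degree |S_3| = 6 over Q, so [K : Q] = 6.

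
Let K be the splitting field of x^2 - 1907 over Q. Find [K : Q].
[K : Q] = 2

f(x) = x^2 - 1907 factors as (x - √1907)(x + √1907). The splitting field is K = Q(√1907). Since 1907 is squarefree and > 1, it is not a perfect square, so x^2 - 1907 is irreducible over Q and [Q(√1907) : Q] = 2. Hence [K : Q] = 2.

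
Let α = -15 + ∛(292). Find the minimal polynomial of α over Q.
m_α(x) = x^3 + 45x^2 + 675x + 3083

Set β = α + 15 = ∛(292), so β^3 = 292. Then (α + 15)^3 - 292 = 0, i.e. α is a root of g(x) = (x + 15)^3 - 292 = x^3 + 45x^2 + 675x + 3083. Since g(x) = h(x + 15) where h(x) = x^3 - 292, and h is irreducible over Q (because 292 is not a perfect cube, so h has no rational root, and a monic cubic with no rational root is irreducible), g is also irreducible (irreducibility is preserved under the substitution x → x + 15). Hence m_α(x) = x^3 + 45x^2 + 675x + 3083.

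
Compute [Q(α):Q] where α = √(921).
[Q(α):Q] = 2

[Q(α):Q] equals the degree of the minimal polynomial of α. Here α^2 = 921 and x^2 - 921 is irreducible (d = 921 is squarefree, ≠ 1, hence not a square), so deg(m_α) = 2. Thus [Q(α):Q] = 2.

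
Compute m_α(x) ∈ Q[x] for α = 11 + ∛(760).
m_α(x) = x^3 - 33x^2 + 363x - 2091

Set β = α - 11 = ∛(760), so β^3 = 760. Then (α - 11)^3 - 760 = 0, i.e. α is a root of g(x) = (x - 11)^3 - 760 = x^3 - 33x^2 + 363x - 2091. Since g(x) = h(x - 11) where h(x) = x^3 - 760, and h is irreducible over Q (because 760 is not a perfect cube, so h has no rational root, and a monic cubic with no rational root is irreducible), g is also irreducible (irreducibility is preserved under the substitution x → x - 11). Hence m_α(x) = x^3 - 33x^2 + 363x - 2091.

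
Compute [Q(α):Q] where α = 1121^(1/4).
[Q(α):Q] = 4

α is a root of x^4 - 1121. By Eisenstein's criterion at the prime p = 19 (which divides the constant term 1121 but p^2 = 361 does not, since 1121 is squarefree), x^4 - 1121 is irreducible over Q. Hence [Q(α):Q] = 4.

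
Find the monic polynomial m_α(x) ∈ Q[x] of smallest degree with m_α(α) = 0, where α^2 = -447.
m_α(x) = x^2 + 447

α satisfies α^2 + 447 = 0, so x^2 + 447 annihilates α. Since d = -447 is squarefree and ≠ 1, it is not a perfect square in Q, so x^2 + 447 has no rational root and is therefore irreducible over Q (a degree-2 polynomial over a field is irreducible iff it has no root). Hence m_α(x) = x^2 + 447.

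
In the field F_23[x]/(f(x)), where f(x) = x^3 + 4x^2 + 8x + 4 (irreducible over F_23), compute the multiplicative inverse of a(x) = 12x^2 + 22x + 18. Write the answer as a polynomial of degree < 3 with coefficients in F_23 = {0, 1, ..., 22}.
a(x)^(-1) ≡ 13x^2 + 12x + 17 (mod f(x))

Since f is irreducible over F_23, F_23[x]/(f) is a field and a(x) ≠ 0 has an inverse. Apply the extended Euclidean algorithm to f(x) and a(x) in F_23[x]: f(x) = (2x + 12)·a(x) + (7x + 18);  a(x) = (5x + 10)·(7x + 18) + (22). The last nonzero remainder is the constant 22 = gcd(f, a) in F_23. Back-substituting through the division chain expresses 22 = s(x)·a(x) + t(x)·f(x) with s(x) ≡ 10x^2 + 11x + 6 (mod f), so (10x^2 + 11x + 6)·a(x) ≡ 22 (mod f). Multiplying by 22^(-1) ≡ 22 in F_23 gives a(x)^(-1) ≡ 22·(10x^2 + 11x + 6) ≡ 13x^2 + 12x + 17 (mod f). Check: (12x^2 + 22x + 18)·(13x^2 + 12x + 17) = 18x^4 + 16x^3 + 12x^2 + 15x + 7 ≡ 1 (mod x^3 + 4x^2 + 8x + 4).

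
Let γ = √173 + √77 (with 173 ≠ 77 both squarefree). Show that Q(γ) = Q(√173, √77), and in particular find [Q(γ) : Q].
[Q(γ) : Q] = 4 (equivalently, Q(γ) = Q(√173, √77))

Obviously Q(γ) ⊆ Q(√173, √77), and [Q(√173, √77):Q] = 4 (since 173, 77 are distinct squarefree integers > 1 with 13321 not a perfect square). To show equality we compute the minimal polynomial of γ. From γ = √173 + √77: γ^2 = 173 + 2√(13321) + 77 = 250 + 2√(13321), so γ^2 - 250 = 2√(13321); squaring, (γ^2 - 250)^2 = 4·13321, i.e. γ^4 - 500γ^2 + 62500 - 53284 = 0, i.e. γ^4 - 500γ^2 + 9216 = 0. So γ is a root of x^4 - 500x^2 + 9216. This polynomial is irreducible over Q: it has no rational root (each ±√173 ± √77 is irrational), and any factorization into two quadratics over Q would force √(13321) ∈ Q (pairing opposite roots) or √173, √77 ∈ Q (other pairings), all impossible. Hence [Q(γ):Q] = 4 = [Q(√173, √77):Q], so Q(γ) = Q(√173, √77).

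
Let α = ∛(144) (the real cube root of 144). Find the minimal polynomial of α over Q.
m_α(x) = x^3 - 144

α satisfies α^3 = 144, so x^3 - 144 annihilates α. By the rational root test, a rational root p/q (in lowest terms) of x^3 - 144 would satisfy p^3 = 144 q^3, forcing q = 1 and p^3 = 144; but 144 is not a perfect cube, contradiction. A monic cubic over Q with no rational root is irreducible (any nontrivial factorization would include a linear factor). Hence x^3 - 144 is the minimal polynomial of α, and in particular [Q(α):Q] = 3.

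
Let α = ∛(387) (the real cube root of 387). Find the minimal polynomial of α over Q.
m_α(x) = x^3 - 387

α satisfies α^3 = 387, so x^3 - 387 annihilates α. By the rational root test, a rational root p/q (in lowest terms) of x^3 - 387 would satisfy p^3 = 387 q^3, forcing q = 1 and p^3 = 387; but 387 is not a perfect cube, contradiction. A monic cubic over Q with no rational root is irreducible (any nontrivial factorization would include a linear factor). Hence x^3 - 387 is the minimal polynomial of α, and in particular [Q(α):Q] = 3.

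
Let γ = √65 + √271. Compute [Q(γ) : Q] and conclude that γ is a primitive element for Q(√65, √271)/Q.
[Q(γ) : Q] = 4 (equivalently, Q(γ) = Q(√65, √271))

Obviously Q(γ) ⊆ Q(√65, √271), and [Q(√65, √271):Q] = 4 (since 65, 271 are distinct squarefree integers > 1 with 17615 not a perfect square). To show equality we compute the minimal polynomial of γ. From γ = √65 + √271: γ^2 = 65 + 2√(17615) + 271 = 336 + 2√(17615), so γ^2 - 336 = 2√(17615); squaring, (γ^2 - 336)^2 = 4·17615, i.e. γ^4 - 672γ^2 + 112896 - 70460 = 0, i.e. γ^4 - 672γ^2 + 42436 = 0. So γ is a root of x^4 - 672x^2 + 42436. This polynomial is irreducible over Q: it has no rational root (each ±√65 ± √271 is irrational), and any factorization into two quadratics over Q would force √(17615) ∈ Q (pairing opposite roots) or √65, √271 ∈ Q (other pairings), all impossible. Hence [Q(γ):Q] = 4 = [Q(√65, √271):Q], so Q(γ) = Q(√65, √271).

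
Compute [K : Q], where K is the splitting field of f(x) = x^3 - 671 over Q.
[K : Q] = 6

The roots of x^3 - 671 are ∛671, ω∛671, ω^2∛671 where ω = e^(2πi/3) is a primitive cube root of unity, so K = Q(∛671, ω). Now [Q(∛671):Q] = 3 (since 671 is not a perfect cube, x^3 - 671 is irreducible) and [Q(ω):Q] = 2. Both 2 and 3 divide [K:Q], and [K:Q] ≤ 3·2 = 6, so [K:Q] = 6. (Equivalently: Q(∛671) ⊂ R but ω ∉ R, so [K : Q(∛671)] = 2.)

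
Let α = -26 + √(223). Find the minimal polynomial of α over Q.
m_α(x) = x^2 + 52x + 453

From α + 26 = √(223), squaring gives (α + 26)^2 = 223, i.e. α^2 + 52α + 676 = 223, so α^2 + 52α + 453 = 0. The discriminant of x^2 + 52x + 453 is (52)^2 - 4·(453) = 2704 - 1812 = 892, and 4·(223) is not a perfect square in Q since 223 is squarefree and ≠ 1. Hence x^2 + 52x + 453 is irreducible over Q and is the minimal polynomial of α.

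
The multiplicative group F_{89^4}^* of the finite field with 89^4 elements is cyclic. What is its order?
|F_{89^4}^*| = 62742240

F_{89^4} has 89^4 = 62742241 elements; its multiplicative group consists of all nonzero elements, so |F_{89^4}^*| = 62742241 - 1 = 62742240. (It is cyclic since any finite subgroup of the multiplicative group of a field is cyclic.)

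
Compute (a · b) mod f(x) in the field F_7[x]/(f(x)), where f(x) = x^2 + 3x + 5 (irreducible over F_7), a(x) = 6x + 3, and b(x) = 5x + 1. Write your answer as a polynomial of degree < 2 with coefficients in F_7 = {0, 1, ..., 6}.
a · b ≡ x (mod f(x))

Multiply in F_7[x]: a(x)·b(x) = (6x + 3)·(5x + 1) = 2x^2 + 3. This has degree ≥ 2, so divide by f(x) over F_7: 2x^2 + 3 = (2)·(x^2 + 3x + 5) + (x). Hence a·b ≡ x (mod f). (F_7[x]/(f) is a field with 7^2 = 49 elements since f is irreducible of degree 2.)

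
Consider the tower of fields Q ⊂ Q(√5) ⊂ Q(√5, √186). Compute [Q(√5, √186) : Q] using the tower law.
[Q(√5, √186) : Q] = 4

[Q(√5):Q] = 2 (min poly x^2 - 5, irreducible since 5 is squarefree > 1). For the top step, suppose √186 ∈ Q(√5), say √186 = c + d√5 with c, d ∈ Q. Squaring: 186 = c^2 + 5d^2 + 2cd√5. Since √5 ∉ Q this forces 2cd = 0. If d = 0 then √186 = c ∈ Q, contradicting 186 squarefree > 1. If c = 0 then 186 = 5d^2, so 5·186 = (5d)^2 is a perfect square in Q — but 5·186 = 930 is not a perfect square (since 5 and 186 are distinct squarefree integers). Contradiction. Hence √186 ∉ Q(√5), so x^2 - 186 stays irreducible over Q(√5) and [Q(√5, √186) : Q(√5)] = 2. By the tower law, [Q(√5, √186) : Q] = 2 · 2 = 4.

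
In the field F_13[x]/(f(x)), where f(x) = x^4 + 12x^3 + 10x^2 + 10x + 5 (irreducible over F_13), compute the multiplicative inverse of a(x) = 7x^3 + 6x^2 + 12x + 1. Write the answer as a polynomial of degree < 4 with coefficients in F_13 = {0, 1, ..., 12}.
a(x)^(-1) ≡ 6x^3 + 5x^2 + 11x + 11 (mod f(x))

Since f is irreducible over F_13, F_13[x]/(f) is a field and a(x) ≠ 0 has an inverse. Apply the extended Euclidean algorithm to f(x) and a(x) in F_13[x]: f(x) = (2x)·a(x) + (12x^2 + 8x + 5);  a(x) = (6x + 3)·(12x^2 + 8x + 5) + (10x + 12);  (12x^2 + 8x + 5) = (9x + 3)·(10x + 12) + (8). The last nonzero remainder is the constant 8 = gcd(f, a) in F_13. Back-substituting through the division chain expresses 8 = s(x)·a(x) + t(x)·f(x) with s(x) ≡ 9x^3 + x^2 + 10x + 10 (mod f), so (9x^3 + x^2 + 10x + 10)·a(x) ≡ 8 (mod f). Multiplying by 8^(-1) ≡ 5 in F_13 gives a(x)^(-1) ≡ 5·(9x^3 + x^2 + 10x + 10) ≡ 6x^3 + 5x^2 + 11x + 11 (mod f). Check: (7x^3 + 6x^2 + 12x + 1)·(6x^3 + 5x^2 + 11x + 11) = 3x^6 + 6x^5 + 10x^4 + x^3 + 8x^2 + 11 ≡ 1 (mod x^4 + 12x^3 + 10x^2 + 10x + 5).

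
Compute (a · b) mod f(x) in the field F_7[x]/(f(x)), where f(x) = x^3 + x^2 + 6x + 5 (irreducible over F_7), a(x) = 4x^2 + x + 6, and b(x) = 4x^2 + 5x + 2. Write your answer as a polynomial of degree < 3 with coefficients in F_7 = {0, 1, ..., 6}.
a · b ≡ 3x^2 + 2x (mod f(x))

Multiply in F_7[x]: a(x)·b(x) = (4x^2 + x + 6)·(4x^2 + 5x + 2) = 2x^4 + 3x^3 + 2x^2 + 4x + 5. This has degree ≥ 3, so divide by f(x) over F_7: 2x^4 + 3x^3 + 2x^2 + 4x + 5 = (2x + 1)·(x^3 + x^2 + 6x + 5) + (3x^2 + 2x). Hence a·b ≡ 3x^2 + 2x (mod f). (F_7[x]/(f) is a field with 7^3 = 343 elements since f is irreducible of degree 3.)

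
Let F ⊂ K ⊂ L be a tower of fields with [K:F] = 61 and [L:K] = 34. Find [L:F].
[L:F] = 2074

The tower law says that for any tower of field extensions F ⊂ K ⊂ L with finite degrees, [L:F] = [L:K] · [K:F]. Here this gives [L:F] = 34 · 61 = 2074.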